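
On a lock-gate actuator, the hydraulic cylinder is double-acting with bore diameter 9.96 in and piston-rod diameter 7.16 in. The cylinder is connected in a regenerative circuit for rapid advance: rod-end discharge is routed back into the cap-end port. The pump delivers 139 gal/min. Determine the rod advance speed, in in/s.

In regeneration the rod-end outflow joins the pump flow into the cap end, so the net volume the pump must supply per unit advance equals the rod cross-section area.
Rod cross-section A_rod = π/4 × (7.16 in)² = 40.26 in^2
v = Q_pump / A_rod

v ≈ 13.3 in/s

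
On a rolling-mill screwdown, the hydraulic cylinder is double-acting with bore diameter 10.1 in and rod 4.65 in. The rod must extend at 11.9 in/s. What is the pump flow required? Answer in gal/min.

Q ≈ 248 gal/min

Cap-side area A_cap = π/4 × (10.1 in)² = 80.12 in^2
Q = A × v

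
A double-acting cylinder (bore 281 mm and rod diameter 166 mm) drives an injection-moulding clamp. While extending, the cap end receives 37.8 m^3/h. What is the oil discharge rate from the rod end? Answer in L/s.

Cap-side area A_cap = π/4 × (281 mm)² = 62020 mm^2
Rod-side annular area A_ann = π/4 × (281² − 166²) = 40370 mm^2
Piston speed v = Q_in/A_cap; rod-end outflow Q_out = v × A_ann = Q_in × A_ann/A_cap.

Q_out ≈ 6.84 L/s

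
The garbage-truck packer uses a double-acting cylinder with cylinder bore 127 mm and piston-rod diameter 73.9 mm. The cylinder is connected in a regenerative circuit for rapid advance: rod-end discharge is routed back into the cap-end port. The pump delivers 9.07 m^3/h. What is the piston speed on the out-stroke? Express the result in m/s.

v ≈ 0.587 m/s

In regeneration the rod-end outflow joins the pump flow into the cap end, so the net volume the pump must supply per unit advance equals the rod cross-section area.
Rod cross-section A_rod = π/4 × (73.9 mm)² = 4289 mm^2
v = Q_pump / A_rod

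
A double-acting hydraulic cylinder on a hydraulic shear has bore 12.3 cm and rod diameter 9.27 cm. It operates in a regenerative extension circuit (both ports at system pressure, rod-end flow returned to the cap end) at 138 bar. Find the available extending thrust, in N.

F ≈ 93100 N

With equal pressure on both faces, forces on the annular region cancel; the net push is pressure × rod cross-section.
Rod cross-section A_rod = π/4 × (9.27 cm)² = 67.49 cm^2
F = P × A_rod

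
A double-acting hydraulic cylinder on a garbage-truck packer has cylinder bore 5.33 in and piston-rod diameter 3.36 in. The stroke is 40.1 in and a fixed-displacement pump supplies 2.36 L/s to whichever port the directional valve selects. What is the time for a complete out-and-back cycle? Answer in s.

Cap-side area A_cap = π/4 × (5.33 in)² = 22.31 in^2
Rod-side annular area A_ann = π/4 × (5.33² − 3.36²) = 13.45 in^2
t_ext = A_cap·L/Q = 6.213 s
t_ret = A_ann·L/Q = 3.744 s
t_cycle = t_ext + t_ret

t ≈ 9.96 s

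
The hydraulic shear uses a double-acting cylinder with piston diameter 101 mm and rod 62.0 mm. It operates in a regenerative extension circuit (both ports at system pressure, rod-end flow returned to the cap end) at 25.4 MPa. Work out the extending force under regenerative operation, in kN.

With equal pressure on both faces, forces on the annular region cancel; the net push is pressure × rod cross-section.
Rod cross-section A_rod = π/4 × (62.0 mm)² = 3019 mm^2
F = P × A_rod

F ≈ 76.7 kN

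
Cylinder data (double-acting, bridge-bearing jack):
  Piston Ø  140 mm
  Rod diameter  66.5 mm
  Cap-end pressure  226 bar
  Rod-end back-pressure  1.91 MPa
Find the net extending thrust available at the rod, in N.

Cap-side area A_cap = π/4 × (140 mm)² = 15390 mm^2
Rod-side annular area A_ann = π/4 × (140² − 66.5²) = 11920 mm^2
Net thrust = P_cap·A_cap − P_rod·A_ann = 3.479e5 N − 22770 N

F ≈ 3.25e5 N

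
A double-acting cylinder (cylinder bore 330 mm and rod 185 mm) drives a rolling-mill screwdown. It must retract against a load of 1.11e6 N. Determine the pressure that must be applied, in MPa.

P ≈ 18.9 MPa

Rod-side annular area A_ann = π/4 × (330² − 185²) = 58650 mm^2
Retraction: pressure acts on the annular area.
P = F / A = 1.11e6 N / A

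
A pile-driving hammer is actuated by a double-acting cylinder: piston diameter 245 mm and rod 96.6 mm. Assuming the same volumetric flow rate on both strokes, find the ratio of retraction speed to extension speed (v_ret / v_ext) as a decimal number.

Cap-side area A_cap = π/4 × (245 mm)² = 47140 mm^2
Rod-side annular area A_ann = π/4 × (245² − 96.6²) = 39810 mm^2
For equal Q, v ∝ 1/A, so v_ret/v_ext = A_cap/A_ann.

v_ret/v_ext ≈ 1.18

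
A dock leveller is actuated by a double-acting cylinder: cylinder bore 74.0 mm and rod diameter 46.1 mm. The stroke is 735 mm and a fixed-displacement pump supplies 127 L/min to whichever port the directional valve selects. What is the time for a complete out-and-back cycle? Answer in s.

t ≈ 2.41 s

Cap-side area A_cap = π/4 × (74.0 mm)² = 4301 mm^2
Rod-side annular area A_ann = π/4 × (74.0² − 46.1²) = 2632 mm^2
t_ext = A_cap·L/Q = 1.493 s
t_ret = A_ann·L/Q = 0.9138 s
t_cycle = t_ext + t_ret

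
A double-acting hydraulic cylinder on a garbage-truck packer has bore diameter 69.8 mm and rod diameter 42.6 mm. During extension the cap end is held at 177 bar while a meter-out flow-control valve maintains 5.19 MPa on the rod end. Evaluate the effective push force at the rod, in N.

F ≈ 55300 N

Cap-side area A_cap = π/4 × (69.8 mm)² = 3826 mm^2
Rod-side annular area A_ann = π/4 × (69.8² − 42.6²) = 2401 mm^2
Net thrust = P_cap·A_cap − P_rod·A_ann = 67730 N − 12460 N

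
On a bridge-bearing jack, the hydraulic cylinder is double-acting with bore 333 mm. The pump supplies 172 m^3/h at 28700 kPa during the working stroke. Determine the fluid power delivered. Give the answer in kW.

W ≈ 1370 kW

Hydraulic power = P × Q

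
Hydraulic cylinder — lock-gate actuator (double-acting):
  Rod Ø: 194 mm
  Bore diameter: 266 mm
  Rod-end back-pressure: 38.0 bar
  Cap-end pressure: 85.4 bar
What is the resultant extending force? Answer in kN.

F ≈ 376 kN

Cap-side area A_cap = π/4 × (266 mm)² = 55570 mm^2
Rod-side annular area A_ann = π/4 × (266² − 194²) = 26010 mm^2
Net thrust = P_cap·A_cap − P_rod·A_ann = 474.6 kN − 98.85 kN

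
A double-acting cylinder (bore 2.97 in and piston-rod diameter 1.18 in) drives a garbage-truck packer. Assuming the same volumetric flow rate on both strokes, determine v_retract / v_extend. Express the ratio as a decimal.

Cap-side area A_cap = π/4 × (2.97 in)² = 6.928 in^2
Rod-side annular area A_ann = π/4 × (2.97² − 1.18²) = 5.834 in^2
For equal Q, v ∝ 1/A, so v_ret/v_ext = A_cap/A_ann.

v_ret/v_ext ≈ 1.19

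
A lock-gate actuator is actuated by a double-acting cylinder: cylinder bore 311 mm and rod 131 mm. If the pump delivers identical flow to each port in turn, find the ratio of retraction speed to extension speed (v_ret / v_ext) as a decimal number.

Cap-side area A_cap = π/4 × (311 mm)² = 75960 mm^2
Rod-side annular area A_ann = π/4 × (311² − 131²) = 62490 mm^2
For equal Q, v ∝ 1/A, so v_ret/v_ext = A_cap/A_ann.

v_ret/v_ext ≈ 1.22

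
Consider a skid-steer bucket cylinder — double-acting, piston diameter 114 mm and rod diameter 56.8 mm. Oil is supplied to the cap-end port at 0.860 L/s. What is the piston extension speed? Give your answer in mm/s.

Cap-side area A_cap = π/4 × (114 mm)² = 10210 mm^2
v = Q / A

v ≈ 84.3 mm/s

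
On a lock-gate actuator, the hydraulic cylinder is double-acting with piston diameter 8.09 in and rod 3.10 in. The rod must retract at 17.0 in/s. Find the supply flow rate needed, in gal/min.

Rod-side annular area A_ann = π/4 × (8.09² − 3.10²) = 43.86 in^2
Q = A × v

Q ≈ 194 gal/min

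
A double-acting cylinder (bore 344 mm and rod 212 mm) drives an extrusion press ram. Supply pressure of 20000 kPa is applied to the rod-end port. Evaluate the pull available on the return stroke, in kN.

Rod-side annular area A_ann = π/4 × (344² − 212²) = 57640 mm^2
On retraction the pressure acts on the annular area (bore minus rod).
F = P × A_ann

F ≈ 1150 kN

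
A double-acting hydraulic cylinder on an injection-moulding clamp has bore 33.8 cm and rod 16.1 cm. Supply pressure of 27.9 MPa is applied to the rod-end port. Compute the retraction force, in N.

F ≈ 1.94e6 N

Rod-side annular area A_ann = π/4 × (33.8² − 16.1²) = 693.7 cm^2
On retraction the pressure acts on the annular area (bore minus rod).
F = P × A_ann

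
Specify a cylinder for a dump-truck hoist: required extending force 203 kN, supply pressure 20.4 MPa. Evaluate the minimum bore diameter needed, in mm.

D ≈ 113 mm

Extension force acts on the full piston face: F = P × (π/4)D².
D = √(4F / (πP)) = √(4 × 203 kN / (π × 20.4 MPa))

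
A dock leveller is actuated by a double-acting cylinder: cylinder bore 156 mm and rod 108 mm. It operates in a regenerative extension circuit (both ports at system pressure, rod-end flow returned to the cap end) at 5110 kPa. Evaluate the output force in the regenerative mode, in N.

F ≈ 46800 N

With equal pressure on both faces, forces on the annular region cancel; the net push is pressure × rod cross-section.
Rod cross-section A_rod = π/4 × (108 mm)² = 9161 mm^2
F = P × A_rod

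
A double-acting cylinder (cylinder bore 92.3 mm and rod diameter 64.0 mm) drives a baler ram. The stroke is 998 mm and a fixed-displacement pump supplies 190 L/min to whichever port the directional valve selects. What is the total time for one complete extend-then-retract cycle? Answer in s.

Cap-side area A_cap = π/4 × (92.3 mm)² = 6691 mm^2
Rod-side annular area A_ann = π/4 × (92.3² − 64.0²) = 3474 mm^2
t_ext = A_cap·L/Q = 2.109 s
t_ret = A_ann·L/Q = 1.095 s
t_cycle = t_ext + t_ret

t ≈ 3.20 s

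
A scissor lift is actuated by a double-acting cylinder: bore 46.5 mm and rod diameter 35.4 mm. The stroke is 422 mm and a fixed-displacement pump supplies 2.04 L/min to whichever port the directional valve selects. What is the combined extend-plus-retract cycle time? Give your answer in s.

t ≈ 29.9 s

Cap-side area A_cap = π/4 × (46.5 mm)² = 1698 mm^2
Rod-side annular area A_ann = π/4 × (46.5² − 35.4²) = 714.0 mm^2
t_ext = A_cap·L/Q = 21.08 s
t_ret = A_ann·L/Q = 8.862 s
t_cycle = t_ext + t_ret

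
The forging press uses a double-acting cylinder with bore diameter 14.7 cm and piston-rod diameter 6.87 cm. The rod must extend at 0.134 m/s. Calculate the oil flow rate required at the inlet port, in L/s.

Cap-side area A_cap = π/4 × (14.7 cm)² = 169.7 cm^2
Q = A × v

Q ≈ 2.27 L/s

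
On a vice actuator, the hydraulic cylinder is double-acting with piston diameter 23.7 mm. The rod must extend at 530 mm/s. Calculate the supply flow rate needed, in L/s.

Q ≈ 0.234 L/s

Cap-side area A_cap = π/4 × (23.7 mm)² = 441.2 mm^2
Q = A × v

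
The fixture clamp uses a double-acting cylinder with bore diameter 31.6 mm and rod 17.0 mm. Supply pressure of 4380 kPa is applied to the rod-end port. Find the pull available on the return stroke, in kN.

Rod-side annular area A_ann = π/4 × (31.6² − 17.0²) = 557.3 mm^2
On retraction the pressure acts on the annular area (bore minus rod).
F = P × A_ann

F ≈ 2.44 kN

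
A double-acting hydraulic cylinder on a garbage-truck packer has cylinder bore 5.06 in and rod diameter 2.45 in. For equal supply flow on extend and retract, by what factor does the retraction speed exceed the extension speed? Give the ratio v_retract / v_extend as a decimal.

v_ret/v_ext ≈ 1.31

Cap-side area A_cap = π/4 × (5.06 in)² = 20.11 in^2
Rod-side annular area A_ann = π/4 × (5.06² − 2.45²) = 15.39 in^2
For equal Q, v ∝ 1/A, so v_ret/v_ext = A_cap/A_ann.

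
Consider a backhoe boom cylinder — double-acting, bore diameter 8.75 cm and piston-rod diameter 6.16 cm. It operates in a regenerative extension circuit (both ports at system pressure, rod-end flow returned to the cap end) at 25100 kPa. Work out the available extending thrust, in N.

With equal pressure on both faces, forces on the annular region cancel; the net push is pressure × rod cross-section.
Rod cross-section A_rod = π/4 × (6.16 cm)² = 29.80 cm^2
F = P × A_rod

F ≈ 74800 N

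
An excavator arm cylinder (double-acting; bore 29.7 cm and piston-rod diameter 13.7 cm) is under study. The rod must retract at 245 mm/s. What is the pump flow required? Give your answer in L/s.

Rod-side annular area A_ann = π/4 × (29.7² − 13.7²) = 545.4 cm^2
Q = A × v

Q ≈ 13.4 L/s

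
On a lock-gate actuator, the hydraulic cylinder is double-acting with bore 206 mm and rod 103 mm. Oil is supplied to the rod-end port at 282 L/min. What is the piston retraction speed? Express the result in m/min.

Rod-side annular area A_ann = π/4 × (206² − 103²) = 25000 mm^2
Flow into the rod-end port fills the annular volume.
v = Q / A

v ≈ 11.3 m/min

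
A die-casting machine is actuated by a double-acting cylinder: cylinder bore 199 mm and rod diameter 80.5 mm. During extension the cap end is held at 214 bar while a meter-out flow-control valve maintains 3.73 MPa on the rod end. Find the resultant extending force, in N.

F ≈ 5.69e5 N

Cap-side area A_cap = π/4 × (199 mm)² = 31100 mm^2
Rod-side annular area A_ann = π/4 × (199² − 80.5²) = 26010 mm^2
Net thrust = P_cap·A_cap − P_rod·A_ann = 6.656e5 N − 97030 N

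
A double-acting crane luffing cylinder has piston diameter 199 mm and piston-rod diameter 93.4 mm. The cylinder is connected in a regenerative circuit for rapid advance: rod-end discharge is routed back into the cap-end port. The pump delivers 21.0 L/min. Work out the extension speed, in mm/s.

v ≈ 51.1 mm/s

In regeneration the rod-end outflow joins the pump flow into the cap end, so the net volume the pump must supply per unit advance equals the rod cross-section area.
Rod cross-section A_rod = π/4 × (93.4 mm)² = 6851 mm^2
v = Q_pump / A_rod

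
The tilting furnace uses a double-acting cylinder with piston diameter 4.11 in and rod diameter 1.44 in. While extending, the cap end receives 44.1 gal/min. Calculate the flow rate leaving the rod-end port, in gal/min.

Cap-side area A_cap = π/4 × (4.11 in)² = 13.27 in^2
Rod-side annular area A_ann = π/4 × (4.11² − 1.44²) = 11.64 in^2
Piston speed v = Q_in/A_cap; rod-end outflow Q_out = v × A_ann = Q_in × A_ann/A_cap.

Q_out ≈ 38.7 gal/min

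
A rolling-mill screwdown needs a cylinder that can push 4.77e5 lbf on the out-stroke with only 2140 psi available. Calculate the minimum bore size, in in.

Extension force acts on the full piston face: F = P × (π/4)D².
D = √(4F / (πP)) = √(4 × 4.77e5 lbf / (π × 2140 psi))

D ≈ 16.8 in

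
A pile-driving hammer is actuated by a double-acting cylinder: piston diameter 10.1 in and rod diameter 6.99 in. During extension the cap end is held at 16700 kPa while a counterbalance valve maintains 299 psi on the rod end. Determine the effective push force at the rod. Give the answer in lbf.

Cap-side area A_cap = π/4 × (10.1 in)² = 80.12 in^2
Rod-side annular area A_ann = π/4 × (10.1² − 6.99²) = 41.74 in^2
Net thrust = P_cap·A_cap − P_rod·A_ann = 1.941e5 lbf − 12480 lbf

F ≈ 1.82e5 lbf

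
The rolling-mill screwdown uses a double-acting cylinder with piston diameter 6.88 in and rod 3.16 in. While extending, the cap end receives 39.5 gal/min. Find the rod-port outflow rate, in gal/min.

Q_out ≈ 31.2 gal/min

Cap-side area A_cap = π/4 × (6.88 in)² = 37.18 in^2
Rod-side annular area A_ann = π/4 × (6.88² − 3.16²) = 29.33 in^2
Piston speed v = Q_in/A_cap; rod-end outflow Q_out = v × A_ann = Q_in × A_ann/A_cap.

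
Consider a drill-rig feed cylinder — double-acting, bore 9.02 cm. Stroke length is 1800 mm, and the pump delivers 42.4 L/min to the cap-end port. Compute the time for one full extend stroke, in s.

Cap-side area A_cap = π/4 × (9.02 cm)² = 63.90 cm^2
Swept volume V = A × L; t = V / Q = A·L / Q

t ≈ 16.3 s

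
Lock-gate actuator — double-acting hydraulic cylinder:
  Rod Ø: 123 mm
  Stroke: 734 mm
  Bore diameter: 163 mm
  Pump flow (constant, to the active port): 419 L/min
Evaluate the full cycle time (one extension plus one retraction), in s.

Cap-side area A_cap = π/4 × (163 mm)² = 20870 mm^2
Rod-side annular area A_ann = π/4 × (163² − 123²) = 8985 mm^2
t_ext = A_cap·L/Q = 2.193 s
t_ret = A_ann·L/Q = 0.9444 s
t_cycle = t_ext + t_ret

t ≈ 3.14 s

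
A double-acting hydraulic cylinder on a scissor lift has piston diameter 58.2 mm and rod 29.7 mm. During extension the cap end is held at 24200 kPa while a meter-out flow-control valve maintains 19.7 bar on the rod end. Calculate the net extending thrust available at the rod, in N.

F ≈ 60500 N

Cap-side area A_cap = π/4 × (58.2 mm)² = 2660 mm^2
Rod-side annular area A_ann = π/4 × (58.2² − 29.7²) = 1968 mm^2
Net thrust = P_cap·A_cap − P_rod·A_ann = 64380 N − 3876 N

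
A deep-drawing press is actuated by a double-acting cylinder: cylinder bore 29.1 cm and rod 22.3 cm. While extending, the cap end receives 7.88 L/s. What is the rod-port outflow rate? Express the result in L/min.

Q_out ≈ 195 L/min

Cap-side area A_cap = π/4 × (29.1 cm)² = 665.1 cm^2
Rod-side annular area A_ann = π/4 × (29.1² − 22.3²) = 274.5 cm^2
Piston speed v = Q_in/A_cap; rod-end outflow Q_out = v × A_ann = Q_in × A_ann/A_cap.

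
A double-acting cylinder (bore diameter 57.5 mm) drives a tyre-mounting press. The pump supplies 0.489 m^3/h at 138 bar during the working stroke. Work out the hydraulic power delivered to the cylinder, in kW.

Hydraulic power = P × Q

W ≈ 1.87 kW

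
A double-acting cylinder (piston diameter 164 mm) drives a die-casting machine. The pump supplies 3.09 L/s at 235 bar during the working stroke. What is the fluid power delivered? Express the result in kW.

Hydraulic power = P × Q

W ≈ 72.6 kW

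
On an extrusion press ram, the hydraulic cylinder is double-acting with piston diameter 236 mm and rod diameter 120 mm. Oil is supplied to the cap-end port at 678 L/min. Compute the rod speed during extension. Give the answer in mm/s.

v ≈ 258 mm/s

Cap-side area A_cap = π/4 × (236 mm)² = 43740 mm^2
v = Q / A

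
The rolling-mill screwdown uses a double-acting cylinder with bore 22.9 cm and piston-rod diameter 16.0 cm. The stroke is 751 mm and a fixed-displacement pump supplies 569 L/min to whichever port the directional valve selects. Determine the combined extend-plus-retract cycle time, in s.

Cap-side area A_cap = π/4 × (22.9 cm)² = 411.9 cm^2
Rod-side annular area A_ann = π/4 × (22.9² − 16.0²) = 210.8 cm^2
t_ext = A_cap·L/Q = 3.262 s
t_ret = A_ann·L/Q = 1.669 s
t_cycle = t_ext + t_ret

t ≈ 4.93 s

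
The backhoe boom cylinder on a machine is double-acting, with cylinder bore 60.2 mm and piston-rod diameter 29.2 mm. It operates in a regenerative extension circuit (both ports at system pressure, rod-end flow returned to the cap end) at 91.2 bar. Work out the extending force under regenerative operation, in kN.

With equal pressure on both faces, forces on the annular region cancel; the net push is pressure × rod cross-section.
Rod cross-section A_rod = π/4 × (29.2 mm)² = 669.7 mm^2
F = P × A_rod

F ≈ 6.11 kN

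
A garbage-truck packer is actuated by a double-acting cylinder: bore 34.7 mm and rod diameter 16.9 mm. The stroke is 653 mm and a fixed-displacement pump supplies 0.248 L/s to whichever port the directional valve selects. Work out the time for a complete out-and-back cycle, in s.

Cap-side area A_cap = π/4 × (34.7 mm)² = 945.7 mm^2
Rod-side annular area A_ann = π/4 × (34.7² − 16.9²) = 721.4 mm^2
t_ext = A_cap·L/Q = 2.490 s
t_ret = A_ann·L/Q = 1.899 s
t_cycle = t_ext + t_ret

t ≈ 4.39 s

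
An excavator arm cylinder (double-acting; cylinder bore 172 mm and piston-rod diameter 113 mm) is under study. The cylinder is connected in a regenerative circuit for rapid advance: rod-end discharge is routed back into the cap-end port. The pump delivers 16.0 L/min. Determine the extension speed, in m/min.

v ≈ 1.60 m/min

In regeneration the rod-end outflow joins the pump flow into the cap end, so the net volume the pump must supply per unit advance equals the rod cross-section area.
Rod cross-section A_rod = π/4 × (113 mm)² = 10030 mm^2
v = Q_pump / A_rod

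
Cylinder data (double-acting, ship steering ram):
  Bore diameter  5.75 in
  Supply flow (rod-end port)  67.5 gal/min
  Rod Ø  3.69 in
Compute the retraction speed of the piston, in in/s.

v ≈ 17.0 in/s

Rod-side annular area A_ann = π/4 × (5.75² − 3.69²) = 15.27 in^2
Flow into the rod-end port fills the annular volume.
v = Q / A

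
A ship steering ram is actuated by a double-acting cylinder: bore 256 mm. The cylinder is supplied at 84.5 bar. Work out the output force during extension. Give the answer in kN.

Cap-side area A_cap = π/4 × (256 mm)² = 51470 mm^2
F = P × A_cap = 84.5 bar × A_cap

F ≈ 435 kN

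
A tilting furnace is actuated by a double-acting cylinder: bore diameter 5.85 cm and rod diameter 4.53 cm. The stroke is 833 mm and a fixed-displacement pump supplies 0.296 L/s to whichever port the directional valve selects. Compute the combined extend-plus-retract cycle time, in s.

t ≈ 10.6 s

Cap-side area A_cap = π/4 × (5.85 cm)² = 26.88 cm^2
Rod-side annular area A_ann = π/4 × (5.85² − 4.53²) = 10.76 cm^2
t_ext = A_cap·L/Q = 7.564 s
t_ret = A_ann·L/Q = 3.028 s
t_cycle = t_ext + t_ret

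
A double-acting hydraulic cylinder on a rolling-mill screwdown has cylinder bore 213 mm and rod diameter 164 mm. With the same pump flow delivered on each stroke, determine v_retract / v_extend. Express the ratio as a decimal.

Cap-side area A_cap = π/4 × (213 mm)² = 35630 mm^2
Rod-side annular area A_ann = π/4 × (213² − 164²) = 14510 mm^2
For equal Q, v ∝ 1/A, so v_ret/v_ext = A_cap/A_ann.

v_ret/v_ext ≈ 2.46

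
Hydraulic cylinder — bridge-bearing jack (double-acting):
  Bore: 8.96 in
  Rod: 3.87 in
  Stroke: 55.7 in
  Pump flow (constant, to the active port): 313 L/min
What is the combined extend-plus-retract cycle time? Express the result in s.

t ≈ 20.0 s

Cap-side area A_cap = π/4 × (8.96 in)² = 63.05 in^2
Rod-side annular area A_ann = π/4 × (8.96² − 3.87²) = 51.29 in^2
t_ext = A_cap·L/Q = 11.03 s
t_ret = A_ann·L/Q = 8.974 s
t_cycle = t_ext + t_ret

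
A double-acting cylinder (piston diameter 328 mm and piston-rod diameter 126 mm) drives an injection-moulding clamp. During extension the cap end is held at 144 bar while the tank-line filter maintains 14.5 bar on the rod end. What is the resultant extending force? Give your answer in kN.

F ≈ 1110 kN

Cap-side area A_cap = π/4 × (328 mm)² = 84500 mm^2
Rod-side annular area A_ann = π/4 × (328² − 126²) = 72030 mm^2
Net thrust = P_cap·A_cap − P_rod·A_ann = 1217 kN − 104.4 kN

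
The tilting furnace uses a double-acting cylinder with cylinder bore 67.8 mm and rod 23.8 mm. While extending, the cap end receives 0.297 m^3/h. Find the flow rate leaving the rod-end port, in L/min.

Q_out ≈ 4.34 L/min

Cap-side area A_cap = π/4 × (67.8 mm)² = 3610 mm^2
Rod-side annular area A_ann = π/4 × (67.8² − 23.8²) = 3165 mm^2
Piston speed v = Q_in/A_cap; rod-end outflow Q_out = v × A_ann = Q_in × A_ann/A_cap.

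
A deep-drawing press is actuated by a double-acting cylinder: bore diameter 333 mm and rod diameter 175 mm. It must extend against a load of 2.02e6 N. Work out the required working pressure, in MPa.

Cap-side area A_cap = π/4 × (333 mm)² = 87090 mm^2
P = F / A = 2.02e6 N / A

P ≈ 23.2 MPa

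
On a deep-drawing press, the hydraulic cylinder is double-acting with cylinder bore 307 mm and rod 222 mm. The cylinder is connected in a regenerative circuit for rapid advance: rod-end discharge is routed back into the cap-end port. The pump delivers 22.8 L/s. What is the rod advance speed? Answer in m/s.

In regeneration the rod-end outflow joins the pump flow into the cap end, so the net volume the pump must supply per unit advance equals the rod cross-section area.
Rod cross-section A_rod = π/4 × (222 mm)² = 38710 mm^2
v = Q_pump / A_rod

v ≈ 0.589 m/s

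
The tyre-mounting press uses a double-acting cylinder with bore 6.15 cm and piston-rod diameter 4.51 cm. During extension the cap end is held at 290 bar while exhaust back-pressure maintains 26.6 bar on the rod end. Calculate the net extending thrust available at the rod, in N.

Cap-side area A_cap = π/4 × (6.15 cm)² = 29.71 cm^2
Rod-side annular area A_ann = π/4 × (6.15² − 4.51²) = 13.73 cm^2
Net thrust = P_cap·A_cap − P_rod·A_ann = 86150 N − 3652 N

F ≈ 82500 N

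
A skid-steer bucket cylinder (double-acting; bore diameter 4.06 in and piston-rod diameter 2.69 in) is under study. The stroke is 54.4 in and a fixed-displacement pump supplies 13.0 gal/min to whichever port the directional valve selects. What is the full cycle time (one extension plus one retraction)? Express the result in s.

Cap-side area A_cap = π/4 × (4.06 in)² = 12.95 in^2
Rod-side annular area A_ann = π/4 × (4.06² − 2.69²) = 7.263 in^2
t_ext = A_cap·L/Q = 14.07 s
t_ret = A_ann·L/Q = 7.894 s
t_cycle = t_ext + t_ret

t ≈ 22.0 s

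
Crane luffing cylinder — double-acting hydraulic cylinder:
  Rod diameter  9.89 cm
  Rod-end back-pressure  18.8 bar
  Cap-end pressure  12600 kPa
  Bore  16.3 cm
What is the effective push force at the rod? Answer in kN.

Cap-side area A_cap = π/4 × (16.3 cm)² = 208.7 cm^2
Rod-side annular area A_ann = π/4 × (16.3² − 9.89²) = 131.9 cm^2
Net thrust = P_cap·A_cap − P_rod·A_ann = 262.9 kN − 24.79 kN

F ≈ 238 kN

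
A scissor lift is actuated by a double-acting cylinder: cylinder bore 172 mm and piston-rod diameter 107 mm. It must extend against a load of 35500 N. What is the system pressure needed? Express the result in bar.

Cap-side area A_cap = π/4 × (172 mm)² = 23240 mm^2
P = F / A = 35500 N / A

P ≈ 15.3 bar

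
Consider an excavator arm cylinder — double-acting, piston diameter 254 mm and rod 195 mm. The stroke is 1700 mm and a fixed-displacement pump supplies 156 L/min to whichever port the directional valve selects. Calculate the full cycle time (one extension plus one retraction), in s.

t ≈ 46.7 s

Cap-side area A_cap = π/4 × (254 mm)² = 50670 mm^2
Rod-side annular area A_ann = π/4 × (254² − 195²) = 20810 mm^2
t_ext = A_cap·L/Q = 33.13 s
t_ret = A_ann·L/Q = 13.60 s
t_cycle = t_ext + t_ret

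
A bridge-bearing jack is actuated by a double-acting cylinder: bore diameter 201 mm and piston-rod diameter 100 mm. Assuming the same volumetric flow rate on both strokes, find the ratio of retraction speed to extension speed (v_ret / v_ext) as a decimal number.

v_ret/v_ext ≈ 1.33

Cap-side area A_cap = π/4 × (201 mm)² = 31730 mm^2
Rod-side annular area A_ann = π/4 × (201² − 100²) = 23880 mm^2
For equal Q, v ∝ 1/A, so v_ret/v_ext = A_cap/A_ann.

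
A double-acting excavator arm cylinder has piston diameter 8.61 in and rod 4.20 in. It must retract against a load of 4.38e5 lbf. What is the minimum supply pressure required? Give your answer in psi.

P ≈ 9870 psi

Rod-side annular area A_ann = π/4 × (8.61² − 4.20²) = 44.37 in^2
Retraction: pressure acts on the annular area.
P = F / A = 4.38e5 lbf / A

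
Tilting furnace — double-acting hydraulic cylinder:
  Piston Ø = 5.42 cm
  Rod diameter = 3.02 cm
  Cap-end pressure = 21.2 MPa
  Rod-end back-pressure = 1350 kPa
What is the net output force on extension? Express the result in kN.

Cap-side area A_cap = π/4 × (5.42 cm)² = 23.07 cm^2
Rod-side annular area A_ann = π/4 × (5.42² − 3.02²) = 15.91 cm^2
Net thrust = P_cap·A_cap − P_rod·A_ann = 48.91 kN − 2.148 kN

F ≈ 46.8 kN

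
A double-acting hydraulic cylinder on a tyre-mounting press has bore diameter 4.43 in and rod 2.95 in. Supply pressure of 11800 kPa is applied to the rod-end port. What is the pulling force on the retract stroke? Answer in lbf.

Rod-side annular area A_ann = π/4 × (4.43² − 2.95²) = 8.578 in^2
On retraction the pressure acts on the annular area (bore minus rod).
F = P × A_ann

F ≈ 14700 lbf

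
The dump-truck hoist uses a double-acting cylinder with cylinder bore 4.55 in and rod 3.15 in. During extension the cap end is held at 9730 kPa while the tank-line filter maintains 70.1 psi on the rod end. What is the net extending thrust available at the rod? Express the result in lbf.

Cap-side area A_cap = π/4 × (4.55 in)² = 16.26 in^2
Rod-side annular area A_ann = π/4 × (4.55² − 3.15²) = 8.467 in^2
Net thrust = P_cap·A_cap − P_rod·A_ann = 22950 lbf − 593.5 lbf

F ≈ 22400 lbf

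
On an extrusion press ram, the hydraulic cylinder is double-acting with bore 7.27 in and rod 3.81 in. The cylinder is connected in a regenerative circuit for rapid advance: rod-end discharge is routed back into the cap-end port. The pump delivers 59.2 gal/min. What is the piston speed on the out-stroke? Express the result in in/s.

In regeneration the rod-end outflow joins the pump flow into the cap end, so the net volume the pump must supply per unit advance equals the rod cross-section area.
Rod cross-section A_rod = π/4 × (3.81 in)² = 11.40 in^2
v = Q_pump / A_rod

v ≈ 20.0 in/s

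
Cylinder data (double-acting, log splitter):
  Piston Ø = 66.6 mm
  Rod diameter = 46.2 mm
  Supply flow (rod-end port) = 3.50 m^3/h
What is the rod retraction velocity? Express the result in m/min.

Rod-side annular area A_ann = π/4 × (66.6² − 46.2²) = 1807 mm^2
Flow into the rod-end port fills the annular volume.
v = Q / A

v ≈ 32.3 m/min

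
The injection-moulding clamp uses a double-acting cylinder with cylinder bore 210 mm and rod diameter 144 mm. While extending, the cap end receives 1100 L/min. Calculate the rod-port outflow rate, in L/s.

Cap-side area A_cap = π/4 × (210 mm)² = 34640 mm^2
Rod-side annular area A_ann = π/4 × (210² − 144²) = 18350 mm^2
Piston speed v = Q_in/A_cap; rod-end outflow Q_out = v × A_ann = Q_in × A_ann/A_cap.

Q_out ≈ 9.71 L/s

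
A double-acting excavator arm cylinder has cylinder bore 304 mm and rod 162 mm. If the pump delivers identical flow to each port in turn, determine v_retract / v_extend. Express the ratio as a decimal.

Cap-side area A_cap = π/4 × (304 mm)² = 72580 mm^2
Rod-side annular area A_ann = π/4 × (304² − 162²) = 51970 mm^2
For equal Q, v ∝ 1/A, so v_ret/v_ext = A_cap/A_ann.

v_ret/v_ext ≈ 1.40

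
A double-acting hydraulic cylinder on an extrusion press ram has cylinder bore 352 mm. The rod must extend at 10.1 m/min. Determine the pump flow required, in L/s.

Cap-side area A_cap = π/4 × (352 mm)² = 97310 mm^2
Q = A × v

Q ≈ 16.4 L/s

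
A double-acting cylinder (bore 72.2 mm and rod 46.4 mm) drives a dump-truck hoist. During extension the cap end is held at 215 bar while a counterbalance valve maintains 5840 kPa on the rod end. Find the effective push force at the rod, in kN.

F ≈ 74.0 kN

Cap-side area A_cap = π/4 × (72.2 mm)² = 4094 mm^2
Rod-side annular area A_ann = π/4 × (72.2² − 46.4²) = 2403 mm^2
Net thrust = P_cap·A_cap − P_rod·A_ann = 88.02 kN − 14.03 kN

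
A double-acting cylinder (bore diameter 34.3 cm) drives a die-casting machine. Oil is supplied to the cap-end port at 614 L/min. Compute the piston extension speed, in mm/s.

v ≈ 111 mm/s

Cap-side area A_cap = π/4 × (34.3 cm)² = 924.0 cm^2
v = Q / A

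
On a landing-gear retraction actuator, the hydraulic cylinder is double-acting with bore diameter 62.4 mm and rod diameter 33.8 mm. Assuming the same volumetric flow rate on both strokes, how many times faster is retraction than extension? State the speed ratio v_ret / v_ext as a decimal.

Cap-side area A_cap = π/4 × (62.4 mm)² = 3058 mm^2
Rod-side annular area A_ann = π/4 × (62.4² − 33.8²) = 2161 mm^2
For equal Q, v ∝ 1/A, so v_ret/v_ext = A_cap/A_ann.

v_ret/v_ext ≈ 1.42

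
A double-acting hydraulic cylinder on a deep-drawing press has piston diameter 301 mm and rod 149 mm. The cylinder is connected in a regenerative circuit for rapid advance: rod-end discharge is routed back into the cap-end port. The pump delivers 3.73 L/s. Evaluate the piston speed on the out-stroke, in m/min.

In regeneration the rod-end outflow joins the pump flow into the cap end, so the net volume the pump must supply per unit advance equals the rod cross-section area.
Rod cross-section A_rod = π/4 × (149 mm)² = 17440 mm^2
v = Q_pump / A_rod

v ≈ 12.8 m/min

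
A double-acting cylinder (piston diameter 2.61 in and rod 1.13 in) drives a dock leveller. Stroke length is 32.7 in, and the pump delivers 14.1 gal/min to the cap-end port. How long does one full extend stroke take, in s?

Cap-side area A_cap = π/4 × (2.61 in)² = 5.350 in^2
Swept volume V = A × L; t = V / Q = A·L / Q

t ≈ 3.22 s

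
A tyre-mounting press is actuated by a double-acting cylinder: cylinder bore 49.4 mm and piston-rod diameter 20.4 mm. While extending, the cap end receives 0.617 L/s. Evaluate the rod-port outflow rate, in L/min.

Q_out ≈ 30.7 L/min

Cap-side area A_cap = π/4 × (49.4 mm)² = 1917 mm^2
Rod-side annular area A_ann = π/4 × (49.4² − 20.4²) = 1590 mm^2
Piston speed v = Q_in/A_cap; rod-end outflow Q_out = v × A_ann = Q_in × A_ann/A_cap.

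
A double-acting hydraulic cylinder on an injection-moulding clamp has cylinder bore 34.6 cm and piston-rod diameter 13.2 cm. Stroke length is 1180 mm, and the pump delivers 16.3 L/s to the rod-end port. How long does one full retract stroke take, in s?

Rod-side annular area A_ann = π/4 × (34.6² − 13.2²) = 803.4 cm^2
Swept volume V = A × L; t = V / Q = A·L / Q

t ≈ 5.82 s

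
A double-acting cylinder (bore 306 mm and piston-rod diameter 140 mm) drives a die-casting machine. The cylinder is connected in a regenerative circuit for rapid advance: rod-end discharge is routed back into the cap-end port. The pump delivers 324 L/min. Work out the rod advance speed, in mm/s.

v ≈ 351 mm/s

In regeneration the rod-end outflow joins the pump flow into the cap end, so the net volume the pump must supply per unit advance equals the rod cross-section area.
Rod cross-section A_rod = π/4 × (140 mm)² = 15390 mm^2
v = Q_pump / A_rod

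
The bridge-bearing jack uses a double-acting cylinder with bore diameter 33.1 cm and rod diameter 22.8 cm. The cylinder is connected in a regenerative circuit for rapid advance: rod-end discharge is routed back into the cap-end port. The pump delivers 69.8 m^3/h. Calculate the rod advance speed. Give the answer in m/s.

In regeneration the rod-end outflow joins the pump flow into the cap end, so the net volume the pump must supply per unit advance equals the rod cross-section area.
Rod cross-section A_rod = π/4 × (22.8 cm)² = 408.3 cm^2
v = Q_pump / A_rod

v ≈ 0.475 m/s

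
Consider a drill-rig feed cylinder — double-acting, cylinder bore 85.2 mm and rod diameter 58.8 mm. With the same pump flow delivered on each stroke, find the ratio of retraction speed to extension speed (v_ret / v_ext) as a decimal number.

Cap-side area A_cap = π/4 × (85.2 mm)² = 5701 mm^2
Rod-side annular area A_ann = π/4 × (85.2² − 58.8²) = 2986 mm^2
For equal Q, v ∝ 1/A, so v_ret/v_ext = A_cap/A_ann.

v_ret/v_ext ≈ 1.91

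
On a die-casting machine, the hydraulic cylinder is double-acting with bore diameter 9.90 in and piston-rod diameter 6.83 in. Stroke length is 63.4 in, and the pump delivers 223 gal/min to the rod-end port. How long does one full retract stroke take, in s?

Rod-side annular area A_ann = π/4 × (9.90² − 6.83²) = 40.34 in^2
Swept volume V = A × L; t = V / Q = A·L / Q

t ≈ 2.98 s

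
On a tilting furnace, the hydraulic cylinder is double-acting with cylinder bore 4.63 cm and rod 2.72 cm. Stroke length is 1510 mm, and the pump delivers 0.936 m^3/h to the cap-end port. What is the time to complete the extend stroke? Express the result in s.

Cap-side area A_cap = π/4 × (4.63 cm)² = 16.84 cm^2
Swept volume V = A × L; t = V / Q = A·L / Q

t ≈ 9.78 s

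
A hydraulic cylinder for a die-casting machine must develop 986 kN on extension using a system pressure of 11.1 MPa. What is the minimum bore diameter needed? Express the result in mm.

D ≈ 336 mm

Extension force acts on the full piston face: F = P × (π/4)D².
D = √(4F / (πP)) = √(4 × 986 kN / (π × 11.1 MPa))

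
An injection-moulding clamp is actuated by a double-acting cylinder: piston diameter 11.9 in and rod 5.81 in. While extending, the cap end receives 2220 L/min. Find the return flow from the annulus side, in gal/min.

Q_out ≈ 447 gal/min

Cap-side area A_cap = π/4 × (11.9 in)² = 111.2 in^2
Rod-side annular area A_ann = π/4 × (11.9² − 5.81²) = 84.71 in^2
Piston speed v = Q_in/A_cap; rod-end outflow Q_out = v × A_ann = Q_in × A_ann/A_cap.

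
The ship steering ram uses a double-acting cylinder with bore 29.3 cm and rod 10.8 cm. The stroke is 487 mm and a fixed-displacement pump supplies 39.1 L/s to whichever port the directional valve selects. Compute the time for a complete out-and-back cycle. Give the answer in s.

t ≈ 1.57 s

Cap-side area A_cap = π/4 × (29.3 cm)² = 674.3 cm^2
Rod-side annular area A_ann = π/4 × (29.3² − 10.8²) = 582.6 cm^2
t_ext = A_cap·L/Q = 0.8398 s
t_ret = A_ann·L/Q = 0.7257 s
t_cycle = t_ext + t_ret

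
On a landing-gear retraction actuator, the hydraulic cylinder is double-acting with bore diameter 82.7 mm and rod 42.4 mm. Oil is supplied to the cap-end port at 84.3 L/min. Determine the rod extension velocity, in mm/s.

v ≈ 262 mm/s

Cap-side area A_cap = π/4 × (82.7 mm)² = 5372 mm^2
v = Q / A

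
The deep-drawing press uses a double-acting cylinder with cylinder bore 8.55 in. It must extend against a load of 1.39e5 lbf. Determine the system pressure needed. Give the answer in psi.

Cap-side area A_cap = π/4 × (8.55 in)² = 57.41 in^2
P = F / A = 1.39e5 lbf / A

P ≈ 2420 psi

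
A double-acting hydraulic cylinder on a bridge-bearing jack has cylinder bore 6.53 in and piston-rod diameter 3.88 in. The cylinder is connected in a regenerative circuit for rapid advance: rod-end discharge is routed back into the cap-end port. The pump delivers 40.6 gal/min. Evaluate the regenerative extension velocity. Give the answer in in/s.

In regeneration the rod-end outflow joins the pump flow into the cap end, so the net volume the pump must supply per unit advance equals the rod cross-section area.
Rod cross-section A_rod = π/4 × (3.88 in)² = 11.82 in^2
v = Q_pump / A_rod

v ≈ 13.2 in/s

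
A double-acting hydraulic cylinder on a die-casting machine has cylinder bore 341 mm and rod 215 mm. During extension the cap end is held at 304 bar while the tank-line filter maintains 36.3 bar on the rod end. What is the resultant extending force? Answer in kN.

Cap-side area A_cap = π/4 × (341 mm)² = 91330 mm^2
Rod-side annular area A_ann = π/4 × (341² − 215²) = 55020 mm^2
Net thrust = P_cap·A_cap − P_rod·A_ann = 2776 kN − 199.7 kN

F ≈ 2580 kN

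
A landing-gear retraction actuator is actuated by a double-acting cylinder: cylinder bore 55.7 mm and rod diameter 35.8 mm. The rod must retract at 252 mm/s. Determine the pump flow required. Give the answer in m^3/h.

Q ≈ 1.30 m^3/h

Rod-side annular area A_ann = π/4 × (55.7² − 35.8²) = 1430 mm^2
Q = A × v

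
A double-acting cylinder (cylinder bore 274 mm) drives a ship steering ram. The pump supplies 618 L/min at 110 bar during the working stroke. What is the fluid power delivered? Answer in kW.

Hydraulic power = P × Q

W ≈ 113 kW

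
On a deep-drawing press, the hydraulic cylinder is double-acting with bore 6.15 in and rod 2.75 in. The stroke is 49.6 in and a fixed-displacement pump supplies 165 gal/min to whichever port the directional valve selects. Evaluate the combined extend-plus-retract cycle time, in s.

Cap-side area A_cap = π/4 × (6.15 in)² = 29.71 in^2
Rod-side annular area A_ann = π/4 × (6.15² − 2.75²) = 23.77 in^2
t_ext = A_cap·L/Q = 2.319 s
t_ret = A_ann·L/Q = 1.856 s
t_cycle = t_ext + t_ret

t ≈ 4.18 s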